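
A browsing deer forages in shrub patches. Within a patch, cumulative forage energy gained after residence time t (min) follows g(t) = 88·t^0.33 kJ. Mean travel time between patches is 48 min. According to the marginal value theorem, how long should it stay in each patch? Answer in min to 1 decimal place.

23.6 min

Maximise g(t)/(T+t): set derivative to zero → g'(t)(T+t) = g(t).
g'(t) = 0.33·88·t^-0.67. Setting 0.33·88·t^-0.67 = 88·t^0.33/(48+t) gives 0.33(48+t) = t, so 0.67·t = 0.33×48.
t* = 0.33×48/0.67 = 23.64 min.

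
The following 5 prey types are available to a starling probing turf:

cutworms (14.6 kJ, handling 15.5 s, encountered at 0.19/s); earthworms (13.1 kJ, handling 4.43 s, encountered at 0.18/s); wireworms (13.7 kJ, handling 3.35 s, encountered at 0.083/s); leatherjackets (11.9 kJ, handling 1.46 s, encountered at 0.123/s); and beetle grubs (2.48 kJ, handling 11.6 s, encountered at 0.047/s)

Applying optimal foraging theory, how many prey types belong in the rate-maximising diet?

Profitabilities (E/h, kJ/s): leatherjackets 8.15, wireworms 4.09, earthworms 2.96, cutworms 0.942, beetle grubs 0.214. Add prey in this order while the next type's profitability exceeds the intake rate on those already taken.
Rate on top 1: 1.241. wireworms: 4.09 > 1.241 → include.
Rate on top 2: 1.784. earthworms: 2.96 > 1.784 → include.
Rate on top 3: 2.199. cutworms: 0.942 < 2.199 → exclude; stop.
Optimal diet: leatherjackets, wireworms, earthworms — 3 of 5 types.

3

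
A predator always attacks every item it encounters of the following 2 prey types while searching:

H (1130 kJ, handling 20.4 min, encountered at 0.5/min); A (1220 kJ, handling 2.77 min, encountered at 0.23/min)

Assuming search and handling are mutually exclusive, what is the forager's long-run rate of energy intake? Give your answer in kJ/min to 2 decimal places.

R = Σλ_iE_i / (1 + Σλ_ih_i)
Numerator: 0.5×1130 + 0.23×1220 = 845.6
Denominator: 1 + 0.5×20.4 + 0.23×2.77 = 11.84
R = 845.6/11.84 = 71.44 kJ/min

71.44 kJ/min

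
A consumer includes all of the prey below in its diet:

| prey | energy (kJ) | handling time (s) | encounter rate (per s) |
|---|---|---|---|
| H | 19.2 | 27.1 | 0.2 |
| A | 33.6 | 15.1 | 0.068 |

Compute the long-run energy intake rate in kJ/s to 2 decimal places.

R = Σλ_iE_i / (1 + Σλ_ih_i)
Numerator: 0.2×19.2 + 0.068×33.6 = 6.125
Denominator: 1 + 0.2×27.1 + 0.068×15.1 = 7.447
R = 6.125/7.447 = 0.8225 kJ/s

0.82 kJ/s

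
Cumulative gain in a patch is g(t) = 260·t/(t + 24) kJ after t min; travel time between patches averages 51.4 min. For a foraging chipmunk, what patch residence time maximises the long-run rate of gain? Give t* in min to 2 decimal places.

35.12 min

By the marginal value theorem, leave when the instantaneous gain rate g'(t) equals the habitat-wide average g(t)/(T + t).
g'(t) = 260·24/(t + 24)². Setting 260·24/(t+24)² = 260t/[(t+24)(51.4+t)] gives 24(51.4+t) = t(t+24), so t² = 24×51.4 = 1234.
t* = √1234 = 35.12 min.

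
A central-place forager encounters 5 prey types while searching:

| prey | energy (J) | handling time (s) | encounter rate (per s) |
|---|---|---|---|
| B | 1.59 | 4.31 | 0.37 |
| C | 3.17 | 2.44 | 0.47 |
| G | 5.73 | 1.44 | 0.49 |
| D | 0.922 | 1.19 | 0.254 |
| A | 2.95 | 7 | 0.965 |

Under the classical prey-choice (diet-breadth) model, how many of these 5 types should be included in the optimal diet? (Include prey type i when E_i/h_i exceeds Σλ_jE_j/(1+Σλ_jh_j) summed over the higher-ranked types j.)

1

Rank by E/h (J/s): G 3.98, C 1.3, D 0.775, A 0.421, B 0.369. Include each in turn until the next type's E/h falls below the running intake rate.
Rate on top 1: 1.646. C: 1.3 < 1.646 → exclude; stop.
Optimal diet: G — 1 of 5 types.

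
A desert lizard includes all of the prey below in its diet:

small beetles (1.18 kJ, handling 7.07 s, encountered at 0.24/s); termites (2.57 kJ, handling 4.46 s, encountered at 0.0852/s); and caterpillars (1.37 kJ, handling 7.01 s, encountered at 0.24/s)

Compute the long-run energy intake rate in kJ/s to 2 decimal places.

R = (0.24×1.18 + 0.0852×2.57 + 0.24×1.37) / (1 + 0.24×7.07 + 0.0852×4.46 + 0.24×7.01) = 0.831/4.759 = 0.1746 kJ/s.

0.17 kJ/s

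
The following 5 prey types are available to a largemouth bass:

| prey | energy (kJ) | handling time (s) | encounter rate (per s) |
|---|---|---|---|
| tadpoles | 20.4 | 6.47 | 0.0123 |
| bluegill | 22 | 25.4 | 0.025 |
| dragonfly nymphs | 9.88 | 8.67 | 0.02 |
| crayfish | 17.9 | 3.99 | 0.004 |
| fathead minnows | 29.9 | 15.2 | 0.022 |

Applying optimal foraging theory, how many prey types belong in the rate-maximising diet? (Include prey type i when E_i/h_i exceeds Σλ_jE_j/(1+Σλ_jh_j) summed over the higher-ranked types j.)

Rank by E/h (kJ/s): crayfish 4.49, tadpoles 3.15, fathead minnows 1.97, dragonfly nymphs 1.14, bluegill 0.866. Include each in turn until the next type's E/h falls below the running intake rate.
Rate on top 1: 0.07048. tadpoles: 3.15 > 0.07048 → include.
Rate on top 2: 0.2944. fathead minnows: 1.97 > 0.2944 → include.
Rate on top 3: 0.6856. dragonfly nymphs: 1.14 > 0.6856 → include.
Rate on top 4: 0.7347. bluegill: 0.866 > 0.7347 → include.
Optimal diet: crayfish, tadpoles, fathead minnows, dragonfly nymphs, bluegill — 5 of 5 types.

5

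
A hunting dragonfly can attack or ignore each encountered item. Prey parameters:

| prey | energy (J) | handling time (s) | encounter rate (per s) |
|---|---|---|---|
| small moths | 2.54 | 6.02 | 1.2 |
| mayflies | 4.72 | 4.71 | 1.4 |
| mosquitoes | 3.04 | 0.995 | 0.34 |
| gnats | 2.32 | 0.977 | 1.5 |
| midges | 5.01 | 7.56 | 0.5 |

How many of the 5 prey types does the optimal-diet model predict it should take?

2

Rank by E/h (J/s): mosquitoes 3.06, gnats 2.37, mayflies 1, midges 0.663, small moths 0.422. Include each in turn until the next type's E/h falls below the running intake rate.
Rate on top 1: 0.7723. gnats: 2.37 > 0.7723 → include.
Rate on top 2: 1.61. mayflies: 1 < 1.61 → exclude; stop.
Optimal diet: mosquitoes, gnats — 2 of 5 types.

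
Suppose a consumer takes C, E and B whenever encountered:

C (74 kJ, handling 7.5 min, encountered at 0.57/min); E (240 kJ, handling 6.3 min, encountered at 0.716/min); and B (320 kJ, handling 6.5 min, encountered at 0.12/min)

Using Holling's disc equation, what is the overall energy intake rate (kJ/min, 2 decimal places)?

R = (0.57×74 + 0.716×240 + 0.12×320) / (1 + 0.57×7.5 + 0.716×6.3 + 0.12×6.5) = 252.4/10.57 = 23.89 kJ/min.

23.89 kJ/min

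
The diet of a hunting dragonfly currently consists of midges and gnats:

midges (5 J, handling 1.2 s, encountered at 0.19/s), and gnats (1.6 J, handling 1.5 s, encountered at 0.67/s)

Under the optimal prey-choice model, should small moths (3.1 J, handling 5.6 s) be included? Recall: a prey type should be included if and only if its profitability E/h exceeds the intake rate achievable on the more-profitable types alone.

No

Intake rate on the current diet: R = (0.19×5 + 0.67×1.6) / (1 + 0.19×1.2 + 0.67×1.5) = 2.022/2.233 = 0.9055 J/s.
small moths: E/h = 3.1/5.6 = 0.5536 J/s.
0.5536 < 0.9055, so adding small moths would lower the average — exclude it.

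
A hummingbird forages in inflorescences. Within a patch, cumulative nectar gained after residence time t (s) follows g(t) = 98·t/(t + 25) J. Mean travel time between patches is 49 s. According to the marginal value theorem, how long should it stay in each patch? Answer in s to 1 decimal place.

35.0 s

Maximise g(t)/(T+t): set derivative to zero → g'(t)(T+t) = g(t).
g'(t) = 98·25/(t + 25)². Setting 98·25/(t+25)² = 98t/[(t+25)(49+t)] gives 25(49+t) = t(t+25), so t² = 25×49 = 1225.
t* = √1225 = 35 s.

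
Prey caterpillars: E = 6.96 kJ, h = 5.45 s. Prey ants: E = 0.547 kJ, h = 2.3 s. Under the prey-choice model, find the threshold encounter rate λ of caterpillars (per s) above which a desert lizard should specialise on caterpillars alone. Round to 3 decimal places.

0.042 per s

Drop ants once their profitability E₂/h₂ falls below the rate achievable on caterpillars alone: E₂/h₂ = λE₁/(1 + λh₁).
Solve for λ: λE₁h₂ = E₂(1 + λh₁) → λ(E₁h₂ − E₂h₁) = E₂ → λ = E₂/(E₁h₂ − E₂h₁).
λ = 0.547/(6.96×2.3 − 0.547×5.45) = 0.547/13.03 = 0.04199 per s.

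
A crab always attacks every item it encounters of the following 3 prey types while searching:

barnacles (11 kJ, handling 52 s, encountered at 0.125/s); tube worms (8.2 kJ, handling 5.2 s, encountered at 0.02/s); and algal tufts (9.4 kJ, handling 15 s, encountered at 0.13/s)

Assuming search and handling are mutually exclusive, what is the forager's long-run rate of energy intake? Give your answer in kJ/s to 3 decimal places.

Energy encountered per unit search time: 0.125×11 + 0.02×8.2 + 0.13×9.4 = 2.761 kJ/s.
Handling time per unit search time: 0.125×52 + 0.02×5.2 + 0.13×15 = 8.554.
Rate = 2.761/(1 + 8.554) = 0.289 kJ/s.

0.289 kJ/s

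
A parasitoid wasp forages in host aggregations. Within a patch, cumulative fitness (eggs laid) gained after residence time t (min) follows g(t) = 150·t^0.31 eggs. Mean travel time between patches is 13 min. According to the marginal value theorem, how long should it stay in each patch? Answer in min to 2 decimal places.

Maximise g(t)/(T+t): set derivative to zero → g'(t)(T+t) = g(t).
g'(t) = 0.31·150·t^-0.69. Setting 0.31·150·t^-0.69 = 150·t^0.31/(13+t) gives 0.31(13+t) = t, so 0.69·t = 0.31×13.
t* = 0.31×13/0.69 = 5.841 min.

5.84 min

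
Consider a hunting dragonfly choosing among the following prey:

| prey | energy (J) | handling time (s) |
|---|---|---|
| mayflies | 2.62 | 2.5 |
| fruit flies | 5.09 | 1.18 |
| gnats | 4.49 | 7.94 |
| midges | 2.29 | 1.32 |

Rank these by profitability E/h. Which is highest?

Profitability E/h (J/s): mayflies = 2.62/2.5 = 1.05, fruit flies = 5.09/1.18 = 4.31, gnats = 4.49/7.94 = 0.565, midges = 2.29/1.32 = 1.73.
Ranked: fruit flies > midges > mayflies > gnats.

fruit flies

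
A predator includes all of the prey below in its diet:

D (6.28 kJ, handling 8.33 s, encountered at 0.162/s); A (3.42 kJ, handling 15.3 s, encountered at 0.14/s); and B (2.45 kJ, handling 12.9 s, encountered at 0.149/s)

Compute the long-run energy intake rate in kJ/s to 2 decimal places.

0.29 kJ/s

R = (0.162×6.28 + 0.14×3.42 + 0.149×2.45) / (1 + 0.162×8.33 + 0.14×15.3 + 0.149×12.9) = 1.861/6.414 = 0.2902 kJ/s.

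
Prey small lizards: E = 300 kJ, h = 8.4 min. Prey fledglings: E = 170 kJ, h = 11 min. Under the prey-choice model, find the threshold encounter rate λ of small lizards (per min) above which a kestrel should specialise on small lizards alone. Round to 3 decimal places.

Drop fledglings once their profitability E₂/h₂ falls below the rate achievable on small lizards alone: E₂/h₂ = λE₁/(1 + λh₁).
Solve for λ: λE₁h₂ = E₂(1 + λh₁) → λ(E₁h₂ − E₂h₁) = E₂ → λ = E₂/(E₁h₂ − E₂h₁).
λ = 170/(300×11 − 170×8.4) = 170/1872 = 0.09081 per min.

0.091 per min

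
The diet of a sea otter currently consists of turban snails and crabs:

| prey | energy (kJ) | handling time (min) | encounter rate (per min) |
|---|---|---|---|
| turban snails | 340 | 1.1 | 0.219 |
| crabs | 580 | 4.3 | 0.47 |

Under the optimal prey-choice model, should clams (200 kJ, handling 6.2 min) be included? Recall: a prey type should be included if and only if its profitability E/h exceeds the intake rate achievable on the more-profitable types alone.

On turban snails and crabs alone, R = ΣλE/(1+Σλh) = 347.1/3.262 = 106.4 kJ/min.
clams: E/h = 200/6.2 = 32.26 kJ/min.
Since 32.26 < R, time spent handling clams is better spent searching.

No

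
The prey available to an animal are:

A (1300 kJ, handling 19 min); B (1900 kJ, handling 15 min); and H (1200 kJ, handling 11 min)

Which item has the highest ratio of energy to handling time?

B

In descending order of E/h:
B: 1900/15 = 127 kJ/min
H: 1200/11 = 109 kJ/min
A: 1300/19 = 68.4 kJ/min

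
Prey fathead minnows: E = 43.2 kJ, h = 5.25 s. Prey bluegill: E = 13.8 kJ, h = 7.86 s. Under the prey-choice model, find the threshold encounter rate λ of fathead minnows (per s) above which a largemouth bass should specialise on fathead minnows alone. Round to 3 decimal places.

0.052 per s

At the threshold, the rate on fathead minnows alone equals the profitability of bluegill: λ·43.2/(1 + λ·5.25) = 13.8/7.86 = 1.756.
Rearranging, λ(43.2 − 1.756×5.25) = 1.756, so λ = 1.756/33.98 = 0.05167 per s.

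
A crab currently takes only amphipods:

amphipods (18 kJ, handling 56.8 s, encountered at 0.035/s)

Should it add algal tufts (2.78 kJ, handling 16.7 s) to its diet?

No

Current rate: (0.035×18)/(1 + 0.035×56.8) = 0.2108 kJ/s.
Profitability of algal tufts: 2.78/16.7 = 0.1665 kJ/s.
0.1665 < 0.2108, so adding algal tufts would lower the average — exclude it.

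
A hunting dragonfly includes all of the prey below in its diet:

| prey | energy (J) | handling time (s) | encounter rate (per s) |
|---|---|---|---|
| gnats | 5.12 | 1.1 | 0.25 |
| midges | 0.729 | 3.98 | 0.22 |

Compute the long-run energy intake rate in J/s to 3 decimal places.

R = Σλ_iE_i / (1 + Σλ_ih_i)
Numerator: 0.25×5.12 + 0.22×0.729 = 1.44
Denominator: 1 + 0.25×1.1 + 0.22×3.98 = 2.151
R = 1.44/2.151 = 0.6698 J/s

0.670 J/s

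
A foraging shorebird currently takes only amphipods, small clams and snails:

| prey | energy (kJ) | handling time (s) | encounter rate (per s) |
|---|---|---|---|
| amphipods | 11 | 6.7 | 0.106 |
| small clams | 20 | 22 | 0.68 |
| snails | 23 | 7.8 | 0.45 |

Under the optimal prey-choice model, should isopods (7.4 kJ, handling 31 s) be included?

On amphipods, small clams and snails alone, R = ΣλE/(1+Σλh) = 25.12/20.18 = 1.245 kJ/s.
Profitability of isopods: 7.4/31 = 0.2387 kJ/s.
Since 0.2387 < R, time spent handling isopods is better spent searching.

No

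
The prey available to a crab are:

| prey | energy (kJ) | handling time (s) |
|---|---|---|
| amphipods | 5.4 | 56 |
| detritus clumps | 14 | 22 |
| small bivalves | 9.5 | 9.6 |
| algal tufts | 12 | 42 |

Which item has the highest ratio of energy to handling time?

In descending order of E/h:
small bivalves: 9.5/9.6 = 0.99 kJ/s
detritus clumps: 14/22 = 0.636 kJ/s
algal tufts: 12/42 = 0.286 kJ/s
amphipods: 5.4/56 = 0.0964 kJ/s

small bivalves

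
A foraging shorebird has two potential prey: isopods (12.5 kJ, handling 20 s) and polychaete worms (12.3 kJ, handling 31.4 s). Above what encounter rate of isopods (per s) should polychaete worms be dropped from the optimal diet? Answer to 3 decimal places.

0.084 per s

At the threshold, the rate on isopods alone equals the profitability of polychaete worms: λ·12.5/(1 + λ·20) = 12.3/31.4 = 0.3917.
Rearranging, λ(12.5 − 0.3917×20) = 0.3917, so λ = 0.3917/4.666 = 0.08396 per s.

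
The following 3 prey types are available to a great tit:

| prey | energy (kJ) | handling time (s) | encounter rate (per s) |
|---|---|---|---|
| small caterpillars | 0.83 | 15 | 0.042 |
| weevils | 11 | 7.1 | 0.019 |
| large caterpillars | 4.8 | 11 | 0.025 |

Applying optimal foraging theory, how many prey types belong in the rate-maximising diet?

2

Profitabilities (E/h, kJ/s): weevils 1.55, large caterpillars 0.436, small caterpillars 0.0553. Add prey in this order while the next type's profitability exceeds the intake rate on those already taken.
Rate on top 1: 0.1842. large caterpillars: 0.436 > 0.1842 → include.
Rate on top 2: 0.2333. small caterpillars: 0.0553 < 0.2333 → exclude; stop.
Optimal diet: weevils, large caterpillars — 2 of 3 types.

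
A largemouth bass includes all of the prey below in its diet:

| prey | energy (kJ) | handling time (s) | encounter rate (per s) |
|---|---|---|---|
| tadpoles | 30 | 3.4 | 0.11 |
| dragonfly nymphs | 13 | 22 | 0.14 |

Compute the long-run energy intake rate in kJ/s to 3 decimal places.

1.150 kJ/s

R = (0.11×30 + 0.14×13) / (1 + 0.11×3.4 + 0.14×22) = 5.12/4.454 = 1.15 kJ/s.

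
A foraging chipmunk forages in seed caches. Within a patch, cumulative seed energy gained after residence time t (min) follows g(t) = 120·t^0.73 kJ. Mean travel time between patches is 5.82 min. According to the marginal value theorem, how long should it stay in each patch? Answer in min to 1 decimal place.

Maximise g(t)/(T+t): set derivative to zero → g'(t)(T+t) = g(t).
g'(t) = 0.73·120·t^-0.27. Setting 0.73·120·t^-0.27 = 120·t^0.73/(5.82+t) gives 0.73(5.82+t) = t, so 0.27·t = 0.73×5.82.
t* = 0.73×5.82/0.27 = 15.74 min.

15.7 min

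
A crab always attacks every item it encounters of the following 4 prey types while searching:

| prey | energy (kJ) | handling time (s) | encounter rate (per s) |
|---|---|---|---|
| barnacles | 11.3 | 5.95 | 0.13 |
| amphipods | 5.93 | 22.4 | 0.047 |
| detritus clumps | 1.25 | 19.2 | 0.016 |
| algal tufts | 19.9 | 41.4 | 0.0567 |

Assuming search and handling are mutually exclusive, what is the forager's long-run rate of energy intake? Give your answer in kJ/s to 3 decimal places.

0.528 kJ/s

R = (0.13×11.3 + 0.047×5.93 + 0.016×1.25 + 0.0567×19.9) / (1 + 0.13×5.95 + 0.047×22.4 + 0.016×19.2 + 0.0567×41.4) = 2.896/5.481 = 0.5284 kJ/s.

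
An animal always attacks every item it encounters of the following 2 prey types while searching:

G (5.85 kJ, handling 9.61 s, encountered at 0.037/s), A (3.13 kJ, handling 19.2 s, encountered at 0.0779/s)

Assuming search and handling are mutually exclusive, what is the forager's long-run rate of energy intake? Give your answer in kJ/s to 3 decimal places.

Energy encountered per unit search time: 0.037×5.85 + 0.0779×3.13 = 0.4603 kJ/s.
Handling time per unit search time: 0.037×9.61 + 0.0779×19.2 = 1.851.
Rate = 0.4603/(1 + 1.851) = 0.1614 kJ/s.

0.161 kJ/s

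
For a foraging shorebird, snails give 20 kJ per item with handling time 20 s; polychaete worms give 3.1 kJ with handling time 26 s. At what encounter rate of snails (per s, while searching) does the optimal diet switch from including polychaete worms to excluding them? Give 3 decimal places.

The zero-one rule: include polychaete worms iff E₂/h₂ > λE₁/(1+λh₁). Equality gives the switch point.
λE₁h₂ = E₂ + λE₂h₁ ⇒ λ = E₂/(E₁h₂ − E₂h₁) = 3.1/(520 − 62) = 0.006769 per s.

0.007 per s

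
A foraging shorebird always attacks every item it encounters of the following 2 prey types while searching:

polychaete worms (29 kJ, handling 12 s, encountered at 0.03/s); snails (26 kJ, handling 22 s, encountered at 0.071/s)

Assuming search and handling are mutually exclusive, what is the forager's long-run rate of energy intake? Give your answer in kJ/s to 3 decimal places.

0.930 kJ/s

R = (0.03×29 + 0.071×26) / (1 + 0.03×12 + 0.071×22) = 2.716/2.922 = 0.9295 kJ/s.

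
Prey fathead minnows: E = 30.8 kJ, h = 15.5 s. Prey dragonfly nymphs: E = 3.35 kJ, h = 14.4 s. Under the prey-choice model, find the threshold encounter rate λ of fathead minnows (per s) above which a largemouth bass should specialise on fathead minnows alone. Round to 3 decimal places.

0.009 per s

At the threshold, the rate on fathead minnows alone equals the profitability of dragonfly nymphs: λ·30.8/(1 + λ·15.5) = 3.35/14.4 = 0.2326.
Rearranging, λ(30.8 − 0.2326×15.5) = 0.2326, so λ = 0.2326/27.19 = 0.008555 per s.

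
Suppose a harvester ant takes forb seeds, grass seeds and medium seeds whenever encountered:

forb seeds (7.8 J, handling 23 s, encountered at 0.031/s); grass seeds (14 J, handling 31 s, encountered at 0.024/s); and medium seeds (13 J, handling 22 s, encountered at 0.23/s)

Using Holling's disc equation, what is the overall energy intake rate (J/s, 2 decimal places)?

Energy encountered per unit search time: 0.031×7.8 + 0.024×14 + 0.23×13 = 3.568 J/s.
Handling time per unit search time: 0.031×23 + 0.024×31 + 0.23×22 = 6.517.
Rate = 3.568/(1 + 6.517) = 0.4746 J/s.

0.47 J/s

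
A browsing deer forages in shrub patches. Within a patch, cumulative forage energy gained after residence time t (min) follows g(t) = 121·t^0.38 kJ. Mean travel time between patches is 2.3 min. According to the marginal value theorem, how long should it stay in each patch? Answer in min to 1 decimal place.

By the marginal value theorem, leave when the instantaneous gain rate g'(t) equals the habitat-wide average g(t)/(T + t).
g'(t) = 0.38·121·t^-0.62. Setting 0.38·121·t^-0.62 = 121·t^0.38/(2.3+t) gives 0.38(2.3+t) = t, so 0.62·t = 0.38×2.3.
t* = 0.38×2.3/0.62 = 1.41 min.

1.4 min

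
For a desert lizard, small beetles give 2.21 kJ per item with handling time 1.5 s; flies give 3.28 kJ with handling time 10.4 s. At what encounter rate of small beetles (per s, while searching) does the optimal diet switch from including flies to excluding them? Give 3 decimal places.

Drop flies once their profitability E₂/h₂ falls below the rate achievable on small beetles alone: E₂/h₂ = λE₁/(1 + λh₁).
Solve for λ: λE₁h₂ = E₂(1 + λh₁) → λ(E₁h₂ − E₂h₁) = E₂ → λ = E₂/(E₁h₂ − E₂h₁).
λ = 3.28/(2.21×10.4 − 3.28×1.5) = 3.28/18.06 = 0.1816 per s.

0.182 per s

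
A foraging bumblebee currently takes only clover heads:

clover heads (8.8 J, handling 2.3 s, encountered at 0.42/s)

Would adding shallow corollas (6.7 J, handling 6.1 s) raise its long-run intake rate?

No

On clover heads alone, R = ΣλE/(1+Σλh) = 3.696/1.966 = 1.88 J/s.
shallow corollas: E/h = 6.7/6.1 = 1.098 J/s.
Since 1.098 < R, time spent handling shallow corollas is better spent searching.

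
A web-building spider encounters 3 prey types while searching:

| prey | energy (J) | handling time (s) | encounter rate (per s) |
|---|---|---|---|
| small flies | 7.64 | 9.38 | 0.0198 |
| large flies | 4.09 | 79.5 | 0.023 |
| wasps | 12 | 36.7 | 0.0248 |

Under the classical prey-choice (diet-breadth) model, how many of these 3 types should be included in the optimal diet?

2

Rank by E/h (J/s): small flies 0.814, wasps 0.327, large flies 0.0514. Include each in turn until the next type's E/h falls below the running intake rate.
Rate on top 1: 0.1276. wasps: 0.327 > 0.1276 → include.
Rate on top 2: 0.2142. large flies: 0.0514 < 0.2142 → exclude; stop.
Optimal diet: small flies, wasps — 2 of 3 types.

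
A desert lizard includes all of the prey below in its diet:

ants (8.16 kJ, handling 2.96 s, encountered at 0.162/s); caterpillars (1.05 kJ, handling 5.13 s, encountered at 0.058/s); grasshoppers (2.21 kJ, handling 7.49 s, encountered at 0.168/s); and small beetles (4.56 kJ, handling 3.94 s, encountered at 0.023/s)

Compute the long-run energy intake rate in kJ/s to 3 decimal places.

0.595 kJ/s

Energy encountered per unit search time: 0.162×8.16 + 0.058×1.05 + 0.168×2.21 + 0.023×4.56 = 1.859 kJ/s.
Handling time per unit search time: 0.162×2.96 + 0.058×5.13 + 0.168×7.49 + 0.023×3.94 = 2.126.
Rate = 1.859/(1 + 2.126) = 0.5947 kJ/s.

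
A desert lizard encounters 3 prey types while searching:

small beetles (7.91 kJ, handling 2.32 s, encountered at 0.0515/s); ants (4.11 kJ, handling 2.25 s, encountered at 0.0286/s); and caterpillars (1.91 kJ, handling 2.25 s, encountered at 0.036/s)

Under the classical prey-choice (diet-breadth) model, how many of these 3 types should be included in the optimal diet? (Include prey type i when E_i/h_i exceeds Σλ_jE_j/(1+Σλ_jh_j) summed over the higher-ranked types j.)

Profitabilities (E/h, kJ/s): small beetles 3.41, ants 1.83, caterpillars 0.849. Add prey in this order while the next type's profitability exceeds the intake rate on those already taken.
Rate on top 1: 0.3639. ants: 1.83 > 0.3639 → include.
Rate on top 2: 0.4434. caterpillars: 0.849 > 0.4434 → include.
Optimal diet: small beetles, ants, caterpillars — 3 of 3 types.

3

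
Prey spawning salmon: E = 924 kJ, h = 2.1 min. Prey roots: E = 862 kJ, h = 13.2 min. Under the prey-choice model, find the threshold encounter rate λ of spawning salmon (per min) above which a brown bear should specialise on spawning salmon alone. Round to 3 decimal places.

0.083 per min

At the threshold, the rate on spawning salmon alone equals the profitability of roots: λ·924/(1 + λ·2.1) = 862/13.2 = 65.3.
Rearranging, λ(924 − 65.3×2.1) = 65.3, so λ = 65.3/786.9 = 0.08299 per min.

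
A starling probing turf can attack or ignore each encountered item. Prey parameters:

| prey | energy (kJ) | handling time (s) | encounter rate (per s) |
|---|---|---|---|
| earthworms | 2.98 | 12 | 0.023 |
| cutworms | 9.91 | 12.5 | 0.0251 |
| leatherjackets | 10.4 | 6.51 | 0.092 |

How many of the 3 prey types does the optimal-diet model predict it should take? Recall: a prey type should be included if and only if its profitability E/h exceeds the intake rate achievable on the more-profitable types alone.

Profitabilities (E/h, kJ/s): leatherjackets 1.6, cutworms 0.793, earthworms 0.248. Add prey in this order while the next type's profitability exceeds the intake rate on those already taken.
Rate on top 1: 0.5984. cutworms: 0.793 > 0.5984 → include.
Rate on top 2: 0.6303. earthworms: 0.248 < 0.6303 → exclude; stop.
Optimal diet: leatherjackets, cutworms — 2 of 3 types.

2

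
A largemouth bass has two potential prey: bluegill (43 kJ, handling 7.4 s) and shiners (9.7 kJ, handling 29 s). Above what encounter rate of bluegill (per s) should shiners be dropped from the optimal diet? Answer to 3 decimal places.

The zero-one rule: include shiners iff E₂/h₂ > λE₁/(1+λh₁). Equality gives the switch point.
λE₁h₂ = E₂ + λE₂h₁ ⇒ λ = E₂/(E₁h₂ − E₂h₁) = 9.7/(1247 − 71.78) = 0.008254 per s.

0.008 per s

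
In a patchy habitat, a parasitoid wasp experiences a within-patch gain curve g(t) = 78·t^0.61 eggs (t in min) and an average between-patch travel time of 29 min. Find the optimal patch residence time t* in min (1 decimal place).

Maximise g(t)/(T+t): set derivative to zero → g'(t)(T+t) = g(t).
g'(t) = 0.61·78·t^-0.39. Setting 0.61·78·t^-0.39 = 78·t^0.61/(29+t) gives 0.61(29+t) = t, so 0.39·t = 0.61×29.
t* = 0.61×29/0.39 = 45.36 min.

45.4 min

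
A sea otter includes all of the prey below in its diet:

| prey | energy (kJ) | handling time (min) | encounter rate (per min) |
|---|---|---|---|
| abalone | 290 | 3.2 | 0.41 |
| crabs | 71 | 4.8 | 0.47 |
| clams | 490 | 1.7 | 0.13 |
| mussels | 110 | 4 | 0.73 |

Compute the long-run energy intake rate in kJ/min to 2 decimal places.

38.43 kJ/min

R = Σλ_iE_i / (1 + Σλ_ih_i)
Numerator: 0.41×290 + 0.47×71 + 0.13×490 + 0.73×110 = 296.3
Denominator: 1 + 0.41×3.2 + 0.47×4.8 + 0.13×1.7 + 0.73×4 = 7.709
R = 296.3/7.709 = 38.43 kJ/min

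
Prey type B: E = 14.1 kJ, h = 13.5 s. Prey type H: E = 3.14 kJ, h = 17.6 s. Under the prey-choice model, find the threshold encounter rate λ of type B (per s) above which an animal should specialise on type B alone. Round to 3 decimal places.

At the threshold, the rate on type B alone equals the profitability of type H: λ·14.1/(1 + λ·13.5) = 3.14/17.6 = 0.1784.
Rearranging, λ(14.1 − 0.1784×13.5) = 0.1784, so λ = 0.1784/11.69 = 0.01526 per s.

0.015 per s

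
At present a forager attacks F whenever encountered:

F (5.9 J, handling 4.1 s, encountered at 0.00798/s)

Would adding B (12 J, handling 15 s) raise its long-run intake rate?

Yes

Intake rate on the current diet: R = (0.00798×5.9) / (1 + 0.00798×4.1) = 0.04708/1.033 = 0.04559 J/s.
Profitability of B: 12/15 = 0.8 J/s.
0.8 > 0.04559, so adding B raises the average — include it.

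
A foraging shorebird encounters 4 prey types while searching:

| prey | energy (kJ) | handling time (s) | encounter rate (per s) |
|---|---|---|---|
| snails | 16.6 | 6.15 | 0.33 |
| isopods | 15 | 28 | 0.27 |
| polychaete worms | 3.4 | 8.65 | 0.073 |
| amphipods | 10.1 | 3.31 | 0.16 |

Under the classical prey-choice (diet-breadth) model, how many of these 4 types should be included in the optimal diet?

2

Rank by E/h (kJ/s): amphipods 3.05, snails 2.7, isopods 0.536, polychaete worms 0.393. Include each in turn until the next type's E/h falls below the running intake rate.
Rate on top 1: 1.056. snails: 2.7 > 1.056 → include.
Rate on top 2: 1.993. isopods: 0.536 < 1.993 → exclude; stop.
Optimal diet: amphipods, snails — 2 of 4 types.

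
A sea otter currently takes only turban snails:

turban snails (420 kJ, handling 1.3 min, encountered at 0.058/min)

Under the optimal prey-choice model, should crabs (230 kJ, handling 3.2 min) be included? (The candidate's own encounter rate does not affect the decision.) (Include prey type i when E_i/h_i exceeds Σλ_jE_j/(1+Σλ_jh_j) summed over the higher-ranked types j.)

Yes

Intake rate on the current diet: R = (0.058×420) / (1 + 0.058×1.3) = 24.36/1.075 = 22.65 kJ/min.
Profitability of crabs: 230/3.2 = 71.88 kJ/min.
71.88 > 22.65, so adding crabs raises the average — include it.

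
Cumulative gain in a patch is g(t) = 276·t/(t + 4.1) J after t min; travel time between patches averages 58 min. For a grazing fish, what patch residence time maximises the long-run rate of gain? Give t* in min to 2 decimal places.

15.42 min

Maximise g(t)/(T+t): set derivative to zero → g'(t)(T+t) = g(t).
g'(t) = 276·4.1/(t + 4.1)². Setting 276·4.1/(t+4.1)² = 276t/[(t+4.1)(58+t)] gives 4.1(58+t) = t(t+4.1), so t² = 4.1×58 = 237.8.
t* = √237.8 = 15.42 min.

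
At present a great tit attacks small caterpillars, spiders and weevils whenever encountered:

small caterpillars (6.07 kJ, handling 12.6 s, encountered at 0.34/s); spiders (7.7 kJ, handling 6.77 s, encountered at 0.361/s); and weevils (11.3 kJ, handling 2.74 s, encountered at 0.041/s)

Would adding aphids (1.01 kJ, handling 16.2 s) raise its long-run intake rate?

No

Current rate: (0.34×6.07 + 0.361×7.7 + 0.041×11.3)/(1 + 0.34×12.6 + 0.361×6.77 + 0.041×2.74) = 0.6769 kJ/s.
Profitability of aphids: 1.01/16.2 = 0.06235 kJ/s.
Since 0.06235 < R, time spent handling aphids is better spent searching.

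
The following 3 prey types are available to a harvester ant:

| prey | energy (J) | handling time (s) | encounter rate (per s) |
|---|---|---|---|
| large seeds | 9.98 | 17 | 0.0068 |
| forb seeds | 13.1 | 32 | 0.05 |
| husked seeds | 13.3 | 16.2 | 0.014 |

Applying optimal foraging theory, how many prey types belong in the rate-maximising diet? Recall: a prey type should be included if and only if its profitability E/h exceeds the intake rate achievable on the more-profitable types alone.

3

E/h in descending order: husked seeds 0.821, large seeds 0.587, forb seeds 0.409 J/s. The optimal diet is the largest prefix of this list for which every included type satisfies E_i/h_i > R on the types above it.
Rate on top 1: 0.1518. large seeds: 0.587 > 0.1518 → include.
Rate on top 2: 0.1893. forb seeds: 0.409 > 0.1893 → include.
Optimal diet: husked seeds, large seeds, forb seeds — 3 of 3 types.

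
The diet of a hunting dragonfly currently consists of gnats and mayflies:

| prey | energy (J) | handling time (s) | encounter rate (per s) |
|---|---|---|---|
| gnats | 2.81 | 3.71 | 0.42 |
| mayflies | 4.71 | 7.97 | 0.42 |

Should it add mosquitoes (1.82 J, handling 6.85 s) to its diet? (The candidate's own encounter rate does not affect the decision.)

Intake rate on the current diet: R = (0.42×2.81 + 0.42×4.71) / (1 + 0.42×3.71 + 0.42×7.97) = 3.158/5.906 = 0.5348 J/s.
mosquitoes: E/h = 1.82/6.85 = 0.2657 J/s.
0.2657 < 0.5348, so adding mosquitoes would lower the average — exclude it.

No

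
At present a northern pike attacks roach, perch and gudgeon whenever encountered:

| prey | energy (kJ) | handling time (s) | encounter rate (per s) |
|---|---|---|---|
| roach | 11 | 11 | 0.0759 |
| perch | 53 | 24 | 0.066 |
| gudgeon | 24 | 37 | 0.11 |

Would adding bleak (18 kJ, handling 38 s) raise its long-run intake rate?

Current rate: (0.0759×11 + 0.066×53 + 0.11×24)/(1 + 0.0759×11 + 0.066×24 + 0.11×37) = 0.9311 kJ/s.
Profitability of bleak: 18/38 = 0.4737 kJ/s.
0.4737 < 0.9311, so adding bleak would lower the average — exclude it.

No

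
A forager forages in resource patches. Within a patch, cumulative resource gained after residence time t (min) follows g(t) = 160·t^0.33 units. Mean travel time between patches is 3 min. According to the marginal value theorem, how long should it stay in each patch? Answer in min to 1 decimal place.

Maximise g(t)/(T+t): set derivative to zero → g'(t)(T+t) = g(t).
g'(t) = 0.33·160·t^-0.67. Setting 0.33·160·t^-0.67 = 160·t^0.33/(3+t) gives 0.33(3+t) = t, so 0.67·t = 0.33×3.
t* = 0.33×3/0.67 = 1.478 min.

1.5 min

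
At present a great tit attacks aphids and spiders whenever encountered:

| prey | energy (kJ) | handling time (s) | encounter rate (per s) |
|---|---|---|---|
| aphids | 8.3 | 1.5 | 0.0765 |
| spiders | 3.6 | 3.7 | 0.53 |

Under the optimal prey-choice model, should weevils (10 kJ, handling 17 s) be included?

Current rate: (0.0765×8.3 + 0.53×3.6)/(1 + 0.0765×1.5 + 0.53×3.7) = 0.8268 kJ/s.
Profitability of weevils: 10/17 = 0.5882 kJ/s.
0.5882 < 0.8268, so adding weevils would lower the average — exclude it.

No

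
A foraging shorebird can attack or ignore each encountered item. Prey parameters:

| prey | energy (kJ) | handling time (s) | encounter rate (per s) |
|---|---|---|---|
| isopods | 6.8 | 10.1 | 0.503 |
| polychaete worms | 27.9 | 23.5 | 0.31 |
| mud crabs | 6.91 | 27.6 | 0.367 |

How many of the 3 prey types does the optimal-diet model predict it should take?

1

Profitabilities (E/h, kJ/s): polychaete worms 1.19, isopods 0.673, mud crabs 0.25. Add prey in this order while the next type's profitability exceeds the intake rate on those already taken.
Rate on top 1: 1.044. isopods: 0.673 < 1.044 → exclude; stop.
Optimal diet: polychaete worms — 1 of 3 types.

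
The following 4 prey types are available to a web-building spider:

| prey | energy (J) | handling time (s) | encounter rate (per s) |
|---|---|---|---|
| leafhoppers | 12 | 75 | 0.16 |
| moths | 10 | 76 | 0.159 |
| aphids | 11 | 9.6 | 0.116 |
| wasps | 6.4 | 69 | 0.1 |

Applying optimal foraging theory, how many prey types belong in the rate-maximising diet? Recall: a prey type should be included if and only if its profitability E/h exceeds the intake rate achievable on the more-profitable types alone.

1

Profitabilities (E/h, J/s): aphids 1.15, leafhoppers 0.16, moths 0.132, wasps 0.0928. Add prey in this order while the next type's profitability exceeds the intake rate on those already taken.
Rate on top 1: 0.6037. leafhoppers: 0.16 < 0.6037 → exclude; stop.
Optimal diet: aphids — 1 of 4 types.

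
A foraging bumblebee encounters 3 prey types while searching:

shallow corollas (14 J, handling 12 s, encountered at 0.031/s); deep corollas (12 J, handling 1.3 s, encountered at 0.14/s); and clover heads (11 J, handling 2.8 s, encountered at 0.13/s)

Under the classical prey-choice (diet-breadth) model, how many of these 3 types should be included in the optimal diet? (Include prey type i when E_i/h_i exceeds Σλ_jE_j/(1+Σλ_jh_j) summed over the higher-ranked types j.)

2

Profitabilities (E/h, J/s): deep corollas 9.23, clover heads 3.93, shallow corollas 1.17. Add prey in this order while the next type's profitability exceeds the intake rate on those already taken.
Rate on top 1: 1.421. clover heads: 3.93 > 1.421 → include.
Rate on top 2: 2.012. shallow corollas: 1.17 < 2.012 → exclude; stop.
Optimal diet: deep corollas, clover heads — 2 of 3 types.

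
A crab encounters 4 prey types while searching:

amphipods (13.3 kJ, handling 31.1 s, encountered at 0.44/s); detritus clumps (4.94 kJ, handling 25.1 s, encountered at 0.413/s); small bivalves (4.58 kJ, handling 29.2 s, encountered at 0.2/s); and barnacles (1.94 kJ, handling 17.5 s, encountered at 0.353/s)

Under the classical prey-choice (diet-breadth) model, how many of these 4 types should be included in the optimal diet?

1

Rank by E/h (kJ/s): amphipods 0.428, detritus clumps 0.197, small bivalves 0.157, barnacles 0.111. Include each in turn until the next type's E/h falls below the running intake rate.
Rate on top 1: 0.3985. detritus clumps: 0.197 < 0.3985 → exclude; stop.
Optimal diet: amphipods — 1 of 4 types.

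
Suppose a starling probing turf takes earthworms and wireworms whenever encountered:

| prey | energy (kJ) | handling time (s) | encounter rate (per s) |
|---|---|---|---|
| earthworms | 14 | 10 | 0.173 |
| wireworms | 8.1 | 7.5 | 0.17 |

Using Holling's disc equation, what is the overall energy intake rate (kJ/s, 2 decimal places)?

0.95 kJ/s

R = Σλ_iE_i / (1 + Σλ_ih_i)
Numerator: 0.173×14 + 0.17×8.1 = 3.799
Denominator: 1 + 0.173×10 + 0.17×7.5 = 4.005
R = 3.799/4.005 = 0.9486 kJ/s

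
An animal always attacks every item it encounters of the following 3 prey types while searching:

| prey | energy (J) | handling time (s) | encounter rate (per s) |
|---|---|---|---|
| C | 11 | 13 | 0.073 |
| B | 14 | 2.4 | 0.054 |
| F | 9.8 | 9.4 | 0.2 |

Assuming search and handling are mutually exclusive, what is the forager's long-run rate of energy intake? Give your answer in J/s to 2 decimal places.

R = Σλ_iE_i / (1 + Σλ_ih_i)
Numerator: 0.073×11 + 0.054×14 + 0.2×9.8 = 3.519
Denominator: 1 + 0.073×13 + 0.054×2.4 + 0.2×9.4 = 3.959
R = 3.519/3.959 = 0.889 J/s

0.89 J/s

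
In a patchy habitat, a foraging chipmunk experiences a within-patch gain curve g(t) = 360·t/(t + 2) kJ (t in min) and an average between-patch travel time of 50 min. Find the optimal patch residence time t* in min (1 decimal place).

10.0 min

Maximise g(t)/(T+t): set derivative to zero → g'(t)(T+t) = g(t).
g'(t) = 360·2/(t + 2)². Setting 360·2/(t+2)² = 360t/[(t+2)(50+t)] gives 2(50+t) = t(t+2), so t² = 2×50 = 100.
t* = √100 = 10 min.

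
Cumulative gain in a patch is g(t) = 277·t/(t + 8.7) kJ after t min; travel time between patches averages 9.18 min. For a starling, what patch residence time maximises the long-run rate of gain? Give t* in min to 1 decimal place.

By the marginal value theorem, leave when the instantaneous gain rate g'(t) equals the habitat-wide average g(t)/(T + t).
g'(t) = 277·8.7/(t + 8.7)². Setting 277·8.7/(t+8.7)² = 277t/[(t+8.7)(9.18+t)] gives 8.7(9.18+t) = t(t+8.7), so t² = 8.7×9.18 = 79.87.
t* = √79.87 = 8.937 min.

8.9 min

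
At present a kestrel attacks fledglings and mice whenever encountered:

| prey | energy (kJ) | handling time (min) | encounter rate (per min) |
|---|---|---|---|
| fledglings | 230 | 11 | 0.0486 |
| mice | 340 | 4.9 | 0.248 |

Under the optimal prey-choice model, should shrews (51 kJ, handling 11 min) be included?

On fledglings and mice alone, R = ΣλE/(1+Σλh) = 95.5/2.75 = 34.73 kJ/min.
Profitability of shrews: 51/11 = 4.636 kJ/min.
Since 4.636 < R, time spent handling shrews is better spent searching.

No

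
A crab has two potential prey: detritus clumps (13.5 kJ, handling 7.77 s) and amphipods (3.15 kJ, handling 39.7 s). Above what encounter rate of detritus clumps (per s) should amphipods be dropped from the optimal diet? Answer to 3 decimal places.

At the threshold, the rate on detritus clumps alone equals the profitability of amphipods: λ·13.5/(1 + λ·7.77) = 3.15/39.7 = 0.07935.
Rearranging, λ(13.5 − 0.07935×7.77) = 0.07935, so λ = 0.07935/12.88 = 0.006159 per s.

0.006 per s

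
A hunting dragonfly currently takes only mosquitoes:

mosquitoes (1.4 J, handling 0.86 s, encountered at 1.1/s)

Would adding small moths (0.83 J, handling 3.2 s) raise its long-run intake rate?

No

Current rate: (1.1×1.4)/(1 + 1.1×0.86) = 0.7914 J/s.
Profitability of small moths: 0.83/3.2 = 0.2594 J/s.
Since 0.2594 < R, time spent handling small moths is better spent searching.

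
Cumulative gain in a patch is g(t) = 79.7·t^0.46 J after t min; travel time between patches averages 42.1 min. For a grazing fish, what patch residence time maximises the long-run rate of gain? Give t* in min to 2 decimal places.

35.86 min

By the marginal value theorem, leave when the instantaneous gain rate g'(t) equals the habitat-wide average g(t)/(T + t).
g'(t) = 0.46·79.7·t^-0.54. Setting 0.46·79.7·t^-0.54 = 79.7·t^0.46/(42.1+t) gives 0.46(42.1+t) = t, so 0.54·t = 0.46×42.1.
t* = 0.46×42.1/0.54 = 35.86 min.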